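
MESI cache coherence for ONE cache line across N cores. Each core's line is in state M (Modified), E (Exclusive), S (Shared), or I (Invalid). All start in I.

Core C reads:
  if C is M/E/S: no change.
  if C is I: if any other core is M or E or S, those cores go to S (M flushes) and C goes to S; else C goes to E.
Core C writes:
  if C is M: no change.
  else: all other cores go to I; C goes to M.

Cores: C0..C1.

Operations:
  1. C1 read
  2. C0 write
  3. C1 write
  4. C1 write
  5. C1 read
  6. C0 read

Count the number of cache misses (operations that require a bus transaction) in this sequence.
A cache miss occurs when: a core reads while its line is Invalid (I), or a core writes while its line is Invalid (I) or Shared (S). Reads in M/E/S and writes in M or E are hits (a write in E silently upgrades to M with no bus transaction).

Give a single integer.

Op 1: C1 read [C1 read from I: no other sharers -> C1=E (exclusive)] -> [I,E] [MISS #1: read from I]
Op 2: C0 write [C0 write: invalidate ['C1=E'] -> C0=M] -> [M,I] [MISS #2: write from I]
Op 3: C1 write [C1 write: invalidate ['C0=M'] -> C1=M] -> [I,M] [MISS #3: write from I]
Op 4: C1 write [C1 write: already M (modified), no change] -> [I,M] [hit: write from M]
Op 5: C1 read [C1 read: already in M, no change] -> [I,M] [hit: read from M]
Op 6: C0 read [C0 read from I: others=['C1=M'] -> C0=S, others downsized to S] -> [S,S] [MISS #4: read from I]

Answer: 4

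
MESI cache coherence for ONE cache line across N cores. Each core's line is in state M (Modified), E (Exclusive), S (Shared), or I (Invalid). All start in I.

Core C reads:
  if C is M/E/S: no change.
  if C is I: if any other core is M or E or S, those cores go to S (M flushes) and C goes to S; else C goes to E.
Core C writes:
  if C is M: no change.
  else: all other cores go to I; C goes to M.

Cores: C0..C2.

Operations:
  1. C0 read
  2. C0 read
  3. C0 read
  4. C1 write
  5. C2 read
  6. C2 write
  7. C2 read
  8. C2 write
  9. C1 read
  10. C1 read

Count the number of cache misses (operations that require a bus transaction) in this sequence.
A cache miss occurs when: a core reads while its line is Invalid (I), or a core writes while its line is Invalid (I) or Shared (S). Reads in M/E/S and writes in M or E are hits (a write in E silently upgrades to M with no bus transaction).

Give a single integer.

Answer: 5

Derivation:
Op 1: C0 read [C0 read from I: no other sharers -> C0=E (exclusive)] -> [E,I,I] [MISS #1: read from I]
Op 2: C0 read [C0 read: already in E, no change] -> [E,I,I] [hit: read from E]
Op 3: C0 read [C0 read: already in E, no change] -> [E,I,I] [hit: read from E]
Op 4: C1 write [C1 write: invalidate ['C0=E'] -> C1=M] -> [I,M,I] [MISS #2: write from I]
Op 5: C2 read [C2 read from I: others=['C1=M'] -> C2=S, others downsized to S] -> [I,S,S] [MISS #3: read from I]
Op 6: C2 write [C2 write: invalidate ['C1=S'] -> C2=M] -> [I,I,M] [MISS #4: write from S]
Op 7: C2 read [C2 read: already in M, no change] -> [I,I,M] [hit: read from M]
Op 8: C2 write [C2 write: already M (modified), no change] -> [I,I,M] [hit: write from M]
Op 9: C1 read [C1 read from I: others=['C2=M'] -> C1=S, others downsized to S] -> [I,S,S] [MISS #5: read from I]
Op 10: C1 read [C1 read: already in S, no change] -> [I,S,S] [hit: read from S]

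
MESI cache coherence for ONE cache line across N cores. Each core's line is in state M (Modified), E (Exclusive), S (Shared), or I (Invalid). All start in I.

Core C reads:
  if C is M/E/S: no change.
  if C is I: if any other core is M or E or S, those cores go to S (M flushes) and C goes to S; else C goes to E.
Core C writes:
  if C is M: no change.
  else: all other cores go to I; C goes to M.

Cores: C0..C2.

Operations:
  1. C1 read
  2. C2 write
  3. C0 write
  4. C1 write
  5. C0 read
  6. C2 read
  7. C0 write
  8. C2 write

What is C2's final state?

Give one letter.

Answer: M

Derivation:
Op 1: C1 read [C1 read from I: no other sharers -> C1=E (exclusive)] -> [I,E,I]
Op 2: C2 write [C2 write: invalidate ['C1=E'] -> C2=M] -> [I,I,M]
Op 3: C0 write [C0 write: invalidate ['C2=M'] -> C0=M] -> [M,I,I]
Op 4: C1 write [C1 write: invalidate ['C0=M'] -> C1=M] -> [I,M,I]
Op 5: C0 read [C0 read from I: others=['C1=M'] -> C0=S, others downsized to S] -> [S,S,I]
Op 6: C2 read [C2 read from I: others=['C0=S', 'C1=S'] -> C2=S, others downsized to S] -> [S,S,S]
Op 7: C0 write [C0 write: invalidate ['C1=S', 'C2=S'] -> C0=M] -> [M,I,I]
Op 8: C2 write [C2 write: invalidate ['C0=M'] -> C2=M] -> [I,I,M]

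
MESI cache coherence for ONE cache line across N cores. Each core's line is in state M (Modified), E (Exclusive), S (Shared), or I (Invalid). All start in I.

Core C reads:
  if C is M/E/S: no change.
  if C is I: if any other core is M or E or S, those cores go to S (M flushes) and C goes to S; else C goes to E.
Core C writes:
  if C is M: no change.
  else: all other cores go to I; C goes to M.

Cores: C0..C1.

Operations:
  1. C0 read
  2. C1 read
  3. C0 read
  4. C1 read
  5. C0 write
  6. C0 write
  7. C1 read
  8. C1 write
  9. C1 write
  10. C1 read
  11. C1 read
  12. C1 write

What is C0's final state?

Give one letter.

Op 1: C0 read [C0 read from I: no other sharers -> C0=E (exclusive)] -> [E,I]
Op 2: C1 read [C1 read from I: others=['C0=E'] -> C1=S, others downsized to S] -> [S,S]
Op 3: C0 read [C0 read: already in S, no change] -> [S,S]
Op 4: C1 read [C1 read: already in S, no change] -> [S,S]
Op 5: C0 write [C0 write: invalidate ['C1=S'] -> C0=M] -> [M,I]
Op 6: C0 write [C0 write: already M (modified), no change] -> [M,I]
Op 7: C1 read [C1 read from I: others=['C0=M'] -> C1=S, others downsized to S] -> [S,S]
Op 8: C1 write [C1 write: invalidate ['C0=S'] -> C1=M] -> [I,M]
Op 9: C1 write [C1 write: already M (modified), no change] -> [I,M]
Op 10: C1 read [C1 read: already in M, no change] -> [I,M]
Op 11: C1 read [C1 read: already in M, no change] -> [I,M]
Op 12: C1 write [C1 write: already M (modified), no change] -> [I,M]

Answer: I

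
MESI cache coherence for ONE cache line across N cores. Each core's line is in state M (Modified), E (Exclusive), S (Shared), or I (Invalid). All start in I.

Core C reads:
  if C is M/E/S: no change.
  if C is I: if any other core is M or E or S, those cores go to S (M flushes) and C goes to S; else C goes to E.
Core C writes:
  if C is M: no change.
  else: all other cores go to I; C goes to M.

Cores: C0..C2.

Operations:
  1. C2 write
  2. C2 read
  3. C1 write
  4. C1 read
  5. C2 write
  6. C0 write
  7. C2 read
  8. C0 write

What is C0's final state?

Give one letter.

Op 1: C2 write [C2 write: invalidate none -> C2=M] -> [I,I,M]
Op 2: C2 read [C2 read: already in M, no change] -> [I,I,M]
Op 3: C1 write [C1 write: invalidate ['C2=M'] -> C1=M] -> [I,M,I]
Op 4: C1 read [C1 read: already in M, no change] -> [I,M,I]
Op 5: C2 write [C2 write: invalidate ['C1=M'] -> C2=M] -> [I,I,M]
Op 6: C0 write [C0 write: invalidate ['C2=M'] -> C0=M] -> [M,I,I]
Op 7: C2 read [C2 read from I: others=['C0=M'] -> C2=S, others downsized to S] -> [S,I,S]
Op 8: C0 write [C0 write: invalidate ['C2=S'] -> C0=M] -> [M,I,I]

Answer: M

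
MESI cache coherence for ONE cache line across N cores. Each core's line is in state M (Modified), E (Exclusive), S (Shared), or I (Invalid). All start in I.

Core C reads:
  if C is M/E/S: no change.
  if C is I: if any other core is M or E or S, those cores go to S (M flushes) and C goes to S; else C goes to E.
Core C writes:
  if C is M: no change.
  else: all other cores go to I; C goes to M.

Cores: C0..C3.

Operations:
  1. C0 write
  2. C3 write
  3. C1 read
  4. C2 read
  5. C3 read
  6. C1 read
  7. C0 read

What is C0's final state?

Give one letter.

Op 1: C0 write [C0 write: invalidate none -> C0=M] -> [M,I,I,I]
Op 2: C3 write [C3 write: invalidate ['C0=M'] -> C3=M] -> [I,I,I,M]
Op 3: C1 read [C1 read from I: others=['C3=M'] -> C1=S, others downsized to S] -> [I,S,I,S]
Op 4: C2 read [C2 read from I: others=['C1=S', 'C3=S'] -> C2=S, others downsized to S] -> [I,S,S,S]
Op 5: C3 read [C3 read: already in S, no change] -> [I,S,S,S]
Op 6: C1 read [C1 read: already in S, no change] -> [I,S,S,S]
Op 7: C0 read [C0 read from I: others=['C1=S', 'C2=S', 'C3=S'] -> C0=S, others downsized to S] -> [S,S,S,S]

Answer: S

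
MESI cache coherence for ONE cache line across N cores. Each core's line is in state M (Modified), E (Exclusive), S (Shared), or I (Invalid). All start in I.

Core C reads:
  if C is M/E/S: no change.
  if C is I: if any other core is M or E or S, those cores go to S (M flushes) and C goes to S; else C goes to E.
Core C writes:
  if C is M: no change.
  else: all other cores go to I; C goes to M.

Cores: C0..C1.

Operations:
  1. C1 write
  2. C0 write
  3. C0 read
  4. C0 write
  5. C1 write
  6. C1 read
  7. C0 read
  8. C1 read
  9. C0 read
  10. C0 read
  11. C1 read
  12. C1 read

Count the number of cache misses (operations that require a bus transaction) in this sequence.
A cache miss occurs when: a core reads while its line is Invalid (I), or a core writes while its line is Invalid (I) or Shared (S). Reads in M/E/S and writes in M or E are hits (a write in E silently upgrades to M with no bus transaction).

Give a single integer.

Answer: 4

Derivation:
Op 1: C1 write [C1 write: invalidate none -> C1=M] -> [I,M] [MISS #1: write from I]
Op 2: C0 write [C0 write: invalidate ['C1=M'] -> C0=M] -> [M,I] [MISS #2: write from I]
Op 3: C0 read [C0 read: already in M, no change] -> [M,I] [hit: read from M]
Op 4: C0 write [C0 write: already M (modified), no change] -> [M,I] [hit: write from M]
Op 5: C1 write [C1 write: invalidate ['C0=M'] -> C1=M] -> [I,M] [MISS #3: write from I]
Op 6: C1 read [C1 read: already in M, no change] -> [I,M] [hit: read from M]
Op 7: C0 read [C0 read from I: others=['C1=M'] -> C0=S, others downsized to S] -> [S,S] [MISS #4: read from I]
Op 8: C1 read [C1 read: already in S, no change] -> [S,S] [hit: read from S]
Op 9: C0 read [C0 read: already in S, no change] -> [S,S] [hit: read from S]
Op 10: C0 read [C0 read: already in S, no change] -> [S,S] [hit: read from S]
Op 11: C1 read [C1 read: already in S, no change] -> [S,S] [hit: read from S]
Op 12: C1 read [C1 read: already in S, no change] -> [S,S] [hit: read from S]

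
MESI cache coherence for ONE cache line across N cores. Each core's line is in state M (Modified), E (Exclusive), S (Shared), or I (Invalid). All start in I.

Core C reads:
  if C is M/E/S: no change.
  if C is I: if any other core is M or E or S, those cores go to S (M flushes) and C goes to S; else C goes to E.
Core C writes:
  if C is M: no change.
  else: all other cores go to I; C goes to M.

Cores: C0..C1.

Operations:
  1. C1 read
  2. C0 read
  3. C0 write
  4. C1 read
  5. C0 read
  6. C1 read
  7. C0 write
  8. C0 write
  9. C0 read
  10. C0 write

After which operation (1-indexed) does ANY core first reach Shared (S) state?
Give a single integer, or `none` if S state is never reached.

Op 1: C1 read [C1 read from I: no other sharers -> C1=E (exclusive)] -> [I,E]
Op 2: C0 read [C0 read from I: others=['C1=E'] -> C0=S, others downsized to S] -> [S,S]
  -> First S state at op 2; remaining ops need not be traced.

Answer: 2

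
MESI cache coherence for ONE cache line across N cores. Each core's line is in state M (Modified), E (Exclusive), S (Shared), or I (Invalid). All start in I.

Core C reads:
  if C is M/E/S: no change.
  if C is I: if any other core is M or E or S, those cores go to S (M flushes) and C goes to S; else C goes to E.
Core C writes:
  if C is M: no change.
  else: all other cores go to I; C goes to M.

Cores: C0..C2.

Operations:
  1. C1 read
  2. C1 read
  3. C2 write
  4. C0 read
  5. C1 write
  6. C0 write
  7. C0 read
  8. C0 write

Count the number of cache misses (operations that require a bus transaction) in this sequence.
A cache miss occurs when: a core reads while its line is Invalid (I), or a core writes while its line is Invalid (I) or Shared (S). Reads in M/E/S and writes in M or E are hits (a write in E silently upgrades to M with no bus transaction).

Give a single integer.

Op 1: C1 read [C1 read from I: no other sharers -> C1=E (exclusive)] -> [I,E,I] [MISS #1: read from I]
Op 2: C1 read [C1 read: already in E, no change] -> [I,E,I] [hit: read from E]
Op 3: C2 write [C2 write: invalidate ['C1=E'] -> C2=M] -> [I,I,M] [MISS #2: write from I]
Op 4: C0 read [C0 read from I: others=['C2=M'] -> C0=S, others downsized to S] -> [S,I,S] [MISS #3: read from I]
Op 5: C1 write [C1 write: invalidate ['C0=S', 'C2=S'] -> C1=M] -> [I,M,I] [MISS #4: write from I]
Op 6: C0 write [C0 write: invalidate ['C1=M'] -> C0=M] -> [M,I,I] [MISS #5: write from I]
Op 7: C0 read [C0 read: already in M, no change] -> [M,I,I] [hit: read from M]
Op 8: C0 write [C0 write: already M (modified), no change] -> [M,I,I] [hit: write from M]

Answer: 5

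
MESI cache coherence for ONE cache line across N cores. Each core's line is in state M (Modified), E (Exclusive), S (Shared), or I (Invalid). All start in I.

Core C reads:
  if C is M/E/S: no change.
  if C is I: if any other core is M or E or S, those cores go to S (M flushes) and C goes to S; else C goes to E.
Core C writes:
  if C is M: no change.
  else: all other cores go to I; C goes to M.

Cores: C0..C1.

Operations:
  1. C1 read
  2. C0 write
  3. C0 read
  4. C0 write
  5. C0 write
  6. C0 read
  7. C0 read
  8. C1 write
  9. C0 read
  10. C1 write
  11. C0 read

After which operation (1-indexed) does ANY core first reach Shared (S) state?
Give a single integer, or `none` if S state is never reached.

Op 1: C1 read [C1 read from I: no other sharers -> C1=E (exclusive)] -> [I,E]
Op 2: C0 write [C0 write: invalidate ['C1=E'] -> C0=M] -> [M,I]
Op 3: C0 read [C0 read: already in M, no change] -> [M,I]
Op 4: C0 write [C0 write: already M (modified), no change] -> [M,I]
Op 5: C0 write [C0 write: already M (modified), no change] -> [M,I]
Op 6: C0 read [C0 read: already in M, no change] -> [M,I]
Op 7: C0 read [C0 read: already in M, no change] -> [M,I]
Op 8: C1 write [C1 write: invalidate ['C0=M'] -> C1=M] -> [I,M]
Op 9: C0 read [C0 read from I: others=['C1=M'] -> C0=S, others downsized to S] -> [S,S]
  -> First S state at op 9; remaining ops need not be traced.

Answer: 9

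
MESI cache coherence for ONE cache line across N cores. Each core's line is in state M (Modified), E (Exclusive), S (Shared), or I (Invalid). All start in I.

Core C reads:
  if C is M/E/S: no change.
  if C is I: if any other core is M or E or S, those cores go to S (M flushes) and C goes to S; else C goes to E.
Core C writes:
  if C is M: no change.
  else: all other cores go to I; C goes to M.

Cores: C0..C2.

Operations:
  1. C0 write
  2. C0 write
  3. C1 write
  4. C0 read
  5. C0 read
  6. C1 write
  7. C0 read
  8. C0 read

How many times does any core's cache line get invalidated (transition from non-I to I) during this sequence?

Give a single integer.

Answer: 2

Derivation:
Op 1: C0 write [C0 write: invalidate none -> C0=M] -> [M,I,I] (invalidations this op: 0; running total: 0)
Op 2: C0 write [C0 write: already M (modified), no change] -> [M,I,I] (invalidations this op: 0; running total: 0)
Op 3: C1 write [C1 write: invalidate ['C0=M'] -> C1=M] -> [I,M,I] (invalidations this op: 1; running total: 1)
Op 4: C0 read [C0 read from I: others=['C1=M'] -> C0=S, others downsized to S] -> [S,S,I] (invalidations this op: 0; running total: 1)
Op 5: C0 read [C0 read: already in S, no change] -> [S,S,I] (invalidations this op: 0; running total: 1)
Op 6: C1 write [C1 write: invalidate ['C0=S'] -> C1=M] -> [I,M,I] (invalidations this op: 1; running total: 2)
Op 7: C0 read [C0 read from I: others=['C1=M'] -> C0=S, others downsized to S] -> [S,S,I] (invalidations this op: 0; running total: 2)
Op 8: C0 read [C0 read: already in S, no change] -> [S,S,I] (invalidations this op: 0; running total: 2)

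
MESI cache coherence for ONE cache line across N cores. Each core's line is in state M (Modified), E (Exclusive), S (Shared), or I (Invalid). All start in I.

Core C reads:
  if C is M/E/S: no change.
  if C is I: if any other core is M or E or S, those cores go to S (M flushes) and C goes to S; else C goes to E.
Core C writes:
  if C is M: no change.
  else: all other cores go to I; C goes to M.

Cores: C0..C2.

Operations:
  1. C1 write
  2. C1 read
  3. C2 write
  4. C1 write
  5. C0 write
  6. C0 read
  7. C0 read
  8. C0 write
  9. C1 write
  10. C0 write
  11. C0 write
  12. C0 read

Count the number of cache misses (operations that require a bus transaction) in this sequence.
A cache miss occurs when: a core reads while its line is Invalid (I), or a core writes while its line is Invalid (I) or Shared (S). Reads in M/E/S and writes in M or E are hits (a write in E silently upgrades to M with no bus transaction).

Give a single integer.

Answer: 6

Derivation:
Op 1: C1 write [C1 write: invalidate none -> C1=M] -> [I,M,I] [MISS #1: write from I]
Op 2: C1 read [C1 read: already in M, no change] -> [I,M,I] [hit: read from M]
Op 3: C2 write [C2 write: invalidate ['C1=M'] -> C2=M] -> [I,I,M] [MISS #2: write from I]
Op 4: C1 write [C1 write: invalidate ['C2=M'] -> C1=M] -> [I,M,I] [MISS #3: write from I]
Op 5: C0 write [C0 write: invalidate ['C1=M'] -> C0=M] -> [M,I,I] [MISS #4: write from I]
Op 6: C0 read [C0 read: already in M, no change] -> [M,I,I] [hit: read from M]
Op 7: C0 read [C0 read: already in M, no change] -> [M,I,I] [hit: read from M]
Op 8: C0 write [C0 write: already M (modified), no change] -> [M,I,I] [hit: write from M]
Op 9: C1 write [C1 write: invalidate ['C0=M'] -> C1=M] -> [I,M,I] [MISS #5: write from I]
Op 10: C0 write [C0 write: invalidate ['C1=M'] -> C0=M] -> [M,I,I] [MISS #6: write from I]
Op 11: C0 write [C0 write: already M (modified), no change] -> [M,I,I] [hit: write from M]
Op 12: C0 read [C0 read: already in M, no change] -> [M,I,I] [hit: read from M]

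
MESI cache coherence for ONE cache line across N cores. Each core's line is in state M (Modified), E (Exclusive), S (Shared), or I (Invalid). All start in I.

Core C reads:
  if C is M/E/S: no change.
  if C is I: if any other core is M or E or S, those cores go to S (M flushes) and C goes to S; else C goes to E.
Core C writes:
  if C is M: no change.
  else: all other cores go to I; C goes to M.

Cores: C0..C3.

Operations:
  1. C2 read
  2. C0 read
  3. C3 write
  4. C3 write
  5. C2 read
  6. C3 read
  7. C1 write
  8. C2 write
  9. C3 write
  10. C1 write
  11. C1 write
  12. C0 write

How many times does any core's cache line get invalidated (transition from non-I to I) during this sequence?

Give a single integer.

Op 1: C2 read [C2 read from I: no other sharers -> C2=E (exclusive)] -> [I,I,E,I] (invalidations this op: 0; running total: 0)
Op 2: C0 read [C0 read from I: others=['C2=E'] -> C0=S, others downsized to S] -> [S,I,S,I] (invalidations this op: 0; running total: 0)
Op 3: C3 write [C3 write: invalidate ['C0=S', 'C2=S'] -> C3=M] -> [I,I,I,M] (invalidations this op: 2; running total: 2)
Op 4: C3 write [C3 write: already M (modified), no change] -> [I,I,I,M] (invalidations this op: 0; running total: 2)
Op 5: C2 read [C2 read from I: others=['C3=M'] -> C2=S, others downsized to S] -> [I,I,S,S] (invalidations this op: 0; running total: 2)
Op 6: C3 read [C3 read: already in S, no change] -> [I,I,S,S] (invalidations this op: 0; running total: 2)
Op 7: C1 write [C1 write: invalidate ['C2=S', 'C3=S'] -> C1=M] -> [I,M,I,I] (invalidations this op: 2; running total: 4)
Op 8: C2 write [C2 write: invalidate ['C1=M'] -> C2=M] -> [I,I,M,I] (invalidations this op: 1; running total: 5)
Op 9: C3 write [C3 write: invalidate ['C2=M'] -> C3=M] -> [I,I,I,M] (invalidations this op: 1; running total: 6)
Op 10: C1 write [C1 write: invalidate ['C3=M'] -> C1=M] -> [I,M,I,I] (invalidations this op: 1; running total: 7)
Op 11: C1 write [C1 write: already M (modified), no change] -> [I,M,I,I] (invalidations this op: 0; running total: 7)
Op 12: C0 write [C0 write: invalidate ['C1=M'] -> C0=M] -> [M,I,I,I] (invalidations this op: 1; running total: 8)

Answer: 8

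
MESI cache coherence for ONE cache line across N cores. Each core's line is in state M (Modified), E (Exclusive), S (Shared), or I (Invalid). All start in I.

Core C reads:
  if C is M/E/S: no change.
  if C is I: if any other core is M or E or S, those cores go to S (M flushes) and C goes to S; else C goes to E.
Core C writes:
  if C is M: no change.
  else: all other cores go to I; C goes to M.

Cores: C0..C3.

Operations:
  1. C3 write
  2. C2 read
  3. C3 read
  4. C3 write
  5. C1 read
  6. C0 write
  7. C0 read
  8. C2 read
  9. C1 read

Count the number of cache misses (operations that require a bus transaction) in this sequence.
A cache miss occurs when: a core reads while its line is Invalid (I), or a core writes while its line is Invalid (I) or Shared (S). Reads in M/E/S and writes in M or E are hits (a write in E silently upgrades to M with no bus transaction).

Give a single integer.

Answer: 7

Derivation:
Op 1: C3 write [C3 write: invalidate none -> C3=M] -> [I,I,I,M] [MISS #1: write from I]
Op 2: C2 read [C2 read from I: others=['C3=M'] -> C2=S, others downsized to S] -> [I,I,S,S] [MISS #2: read from I]
Op 3: C3 read [C3 read: already in S, no change] -> [I,I,S,S] [hit: read from S]
Op 4: C3 write [C3 write: invalidate ['C2=S'] -> C3=M] -> [I,I,I,M] [MISS #3: write from S]
Op 5: C1 read [C1 read from I: others=['C3=M'] -> C1=S, others downsized to S] -> [I,S,I,S] [MISS #4: read from I]
Op 6: C0 write [C0 write: invalidate ['C1=S', 'C3=S'] -> C0=M] -> [M,I,I,I] [MISS #5: write from I]
Op 7: C0 read [C0 read: already in M, no change] -> [M,I,I,I] [hit: read from M]
Op 8: C2 read [C2 read from I: others=['C0=M'] -> C2=S, others downsized to S] -> [S,I,S,I] [MISS #6: read from I]
Op 9: C1 read [C1 read from I: others=['C0=S', 'C2=S'] -> C1=S, others downsized to S] -> [S,S,S,I] [MISS #7: read from I]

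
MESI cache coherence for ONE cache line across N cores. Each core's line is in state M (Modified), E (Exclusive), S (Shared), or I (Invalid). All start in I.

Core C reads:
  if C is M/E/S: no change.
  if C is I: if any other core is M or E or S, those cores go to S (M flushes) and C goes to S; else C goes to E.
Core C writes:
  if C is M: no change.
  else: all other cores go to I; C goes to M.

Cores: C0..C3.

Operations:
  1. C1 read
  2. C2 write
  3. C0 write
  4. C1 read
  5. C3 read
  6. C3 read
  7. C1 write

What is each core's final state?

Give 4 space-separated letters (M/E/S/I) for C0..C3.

Op 1: C1 read [C1 read from I: no other sharers -> C1=E (exclusive)] -> [I,E,I,I]
Op 2: C2 write [C2 write: invalidate ['C1=E'] -> C2=M] -> [I,I,M,I]
Op 3: C0 write [C0 write: invalidate ['C2=M'] -> C0=M] -> [M,I,I,I]
Op 4: C1 read [C1 read from I: others=['C0=M'] -> C1=S, others downsized to S] -> [S,S,I,I]
Op 5: C3 read [C3 read from I: others=['C0=S', 'C1=S'] -> C3=S, others downsized to S] -> [S,S,I,S]
Op 6: C3 read [C3 read: already in S, no change] -> [S,S,I,S]
Op 7: C1 write [C1 write: invalidate ['C0=S', 'C3=S'] -> C1=M] -> [I,M,I,I]

Answer: I M I I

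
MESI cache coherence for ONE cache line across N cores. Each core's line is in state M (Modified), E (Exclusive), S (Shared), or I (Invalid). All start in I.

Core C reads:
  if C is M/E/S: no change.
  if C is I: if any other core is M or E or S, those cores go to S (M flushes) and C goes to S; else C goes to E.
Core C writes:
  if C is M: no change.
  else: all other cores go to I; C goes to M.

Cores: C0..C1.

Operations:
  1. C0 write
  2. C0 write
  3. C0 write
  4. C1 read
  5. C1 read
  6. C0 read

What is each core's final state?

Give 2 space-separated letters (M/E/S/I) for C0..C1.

Answer: S S

Derivation:
Op 1: C0 write [C0 write: invalidate none -> C0=M] -> [M,I]
Op 2: C0 write [C0 write: already M (modified), no change] -> [M,I]
Op 3: C0 write [C0 write: already M (modified), no change] -> [M,I]
Op 4: C1 read [C1 read from I: others=['C0=M'] -> C1=S, others downsized to S] -> [S,S]
Op 5: C1 read [C1 read: already in S, no change] -> [S,S]
Op 6: C0 read [C0 read: already in S, no change] -> [S,S]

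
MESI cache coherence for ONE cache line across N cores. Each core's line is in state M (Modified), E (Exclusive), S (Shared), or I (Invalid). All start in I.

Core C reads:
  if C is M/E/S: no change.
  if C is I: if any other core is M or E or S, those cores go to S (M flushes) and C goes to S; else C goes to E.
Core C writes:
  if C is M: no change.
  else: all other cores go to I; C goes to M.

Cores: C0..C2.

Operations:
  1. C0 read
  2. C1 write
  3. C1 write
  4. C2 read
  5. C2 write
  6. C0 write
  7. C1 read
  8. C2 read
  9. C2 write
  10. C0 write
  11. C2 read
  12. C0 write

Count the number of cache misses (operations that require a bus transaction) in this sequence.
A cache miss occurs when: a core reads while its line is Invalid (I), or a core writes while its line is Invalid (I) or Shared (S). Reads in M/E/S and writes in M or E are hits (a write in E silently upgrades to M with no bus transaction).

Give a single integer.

Op 1: C0 read [C0 read from I: no other sharers -> C0=E (exclusive)] -> [E,I,I] [MISS #1: read from I]
Op 2: C1 write [C1 write: invalidate ['C0=E'] -> C1=M] -> [I,M,I] [MISS #2: write from I]
Op 3: C1 write [C1 write: already M (modified), no change] -> [I,M,I] [hit: write from M]
Op 4: C2 read [C2 read from I: others=['C1=M'] -> C2=S, others downsized to S] -> [I,S,S] [MISS #3: read from I]
Op 5: C2 write [C2 write: invalidate ['C1=S'] -> C2=M] -> [I,I,M] [MISS #4: write from S]
Op 6: C0 write [C0 write: invalidate ['C2=M'] -> C0=M] -> [M,I,I] [MISS #5: write from I]
Op 7: C1 read [C1 read from I: others=['C0=M'] -> C1=S, others downsized to S] -> [S,S,I] [MISS #6: read from I]
Op 8: C2 read [C2 read from I: others=['C0=S', 'C1=S'] -> C2=S, others downsized to S] -> [S,S,S] [MISS #7: read from I]
Op 9: C2 write [C2 write: invalidate ['C0=S', 'C1=S'] -> C2=M] -> [I,I,M] [MISS #8: write from S]
Op 10: C0 write [C0 write: invalidate ['C2=M'] -> C0=M] -> [M,I,I] [MISS #9: write from I]
Op 11: C2 read [C2 read from I: others=['C0=M'] -> C2=S, others downsized to S] -> [S,I,S] [MISS #10: read from I]
Op 12: C0 write [C0 write: invalidate ['C2=S'] -> C0=M] -> [M,I,I] [MISS #11: write from S]

Answer: 11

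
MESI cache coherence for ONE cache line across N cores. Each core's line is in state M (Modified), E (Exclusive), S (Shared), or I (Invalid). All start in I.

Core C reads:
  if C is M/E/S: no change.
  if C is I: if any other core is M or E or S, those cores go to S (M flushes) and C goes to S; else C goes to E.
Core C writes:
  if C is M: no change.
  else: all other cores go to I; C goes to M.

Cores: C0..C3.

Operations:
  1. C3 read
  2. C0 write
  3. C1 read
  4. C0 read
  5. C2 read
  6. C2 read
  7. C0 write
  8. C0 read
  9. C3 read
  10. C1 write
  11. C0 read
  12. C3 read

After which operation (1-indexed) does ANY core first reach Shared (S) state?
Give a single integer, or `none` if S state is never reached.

Answer: 3

Derivation:
Op 1: C3 read [C3 read from I: no other sharers -> C3=E (exclusive)] -> [I,I,I,E]
Op 2: C0 write [C0 write: invalidate ['C3=E'] -> C0=M] -> [M,I,I,I]
Op 3: C1 read [C1 read from I: others=['C0=M'] -> C1=S, others downsized to S] -> [S,S,I,I]
  -> First S state at op 3; remaining ops need not be traced.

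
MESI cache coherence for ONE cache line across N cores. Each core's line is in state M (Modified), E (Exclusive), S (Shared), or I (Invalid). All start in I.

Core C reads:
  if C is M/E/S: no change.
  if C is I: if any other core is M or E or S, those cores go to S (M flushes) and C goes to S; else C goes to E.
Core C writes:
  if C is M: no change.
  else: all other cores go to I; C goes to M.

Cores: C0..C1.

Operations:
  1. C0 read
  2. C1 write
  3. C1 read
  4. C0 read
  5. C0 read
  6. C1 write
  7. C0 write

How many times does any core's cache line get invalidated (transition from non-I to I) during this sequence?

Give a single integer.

Answer: 3

Derivation:
Op 1: C0 read [C0 read from I: no other sharers -> C0=E (exclusive)] -> [E,I] (invalidations this op: 0; running total: 0)
Op 2: C1 write [C1 write: invalidate ['C0=E'] -> C1=M] -> [I,M] (invalidations this op: 1; running total: 1)
Op 3: C1 read [C1 read: already in M, no change] -> [I,M] (invalidations this op: 0; running total: 1)
Op 4: C0 read [C0 read from I: others=['C1=M'] -> C0=S, others downsized to S] -> [S,S] (invalidations this op: 0; running total: 1)
Op 5: C0 read [C0 read: already in S, no change] -> [S,S] (invalidations this op: 0; running total: 1)
Op 6: C1 write [C1 write: invalidate ['C0=S'] -> C1=M] -> [I,M] (invalidations this op: 1; running total: 2)
Op 7: C0 write [C0 write: invalidate ['C1=M'] -> C0=M] -> [M,I] (invalidations this op: 1; running total: 3)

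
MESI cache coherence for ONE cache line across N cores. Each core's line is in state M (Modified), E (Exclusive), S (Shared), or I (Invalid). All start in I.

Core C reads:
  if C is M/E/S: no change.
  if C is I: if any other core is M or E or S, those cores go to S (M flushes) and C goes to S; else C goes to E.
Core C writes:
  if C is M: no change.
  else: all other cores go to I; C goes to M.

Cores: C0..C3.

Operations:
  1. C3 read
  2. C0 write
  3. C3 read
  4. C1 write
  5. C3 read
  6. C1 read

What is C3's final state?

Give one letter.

Answer: S

Derivation:
Op 1: C3 read [C3 read from I: no other sharers -> C3=E (exclusive)] -> [I,I,I,E]
Op 2: C0 write [C0 write: invalidate ['C3=E'] -> C0=M] -> [M,I,I,I]
Op 3: C3 read [C3 read from I: others=['C0=M'] -> C3=S, others downsized to S] -> [S,I,I,S]
Op 4: C1 write [C1 write: invalidate ['C0=S', 'C3=S'] -> C1=M] -> [I,M,I,I]
Op 5: C3 read [C3 read from I: others=['C1=M'] -> C3=S, others downsized to S] -> [I,S,I,S]
Op 6: C1 read [C1 read: already in S, no change] -> [I,S,I,S]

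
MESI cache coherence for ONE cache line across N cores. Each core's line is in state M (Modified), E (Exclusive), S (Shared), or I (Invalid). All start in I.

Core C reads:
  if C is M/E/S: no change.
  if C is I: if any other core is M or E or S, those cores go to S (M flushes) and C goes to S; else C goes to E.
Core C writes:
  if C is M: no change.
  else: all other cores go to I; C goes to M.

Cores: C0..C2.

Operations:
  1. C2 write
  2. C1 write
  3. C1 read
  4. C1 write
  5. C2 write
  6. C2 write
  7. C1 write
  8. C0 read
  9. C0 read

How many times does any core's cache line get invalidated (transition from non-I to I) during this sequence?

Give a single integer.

Op 1: C2 write [C2 write: invalidate none -> C2=M] -> [I,I,M] (invalidations this op: 0; running total: 0)
Op 2: C1 write [C1 write: invalidate ['C2=M'] -> C1=M] -> [I,M,I] (invalidations this op: 1; running total: 1)
Op 3: C1 read [C1 read: already in M, no change] -> [I,M,I] (invalidations this op: 0; running total: 1)
Op 4: C1 write [C1 write: already M (modified), no change] -> [I,M,I] (invalidations this op: 0; running total: 1)
Op 5: C2 write [C2 write: invalidate ['C1=M'] -> C2=M] -> [I,I,M] (invalidations this op: 1; running total: 2)
Op 6: C2 write [C2 write: already M (modified), no change] -> [I,I,M] (invalidations this op: 0; running total: 2)
Op 7: C1 write [C1 write: invalidate ['C2=M'] -> C1=M] -> [I,M,I] (invalidations this op: 1; running total: 3)
Op 8: C0 read [C0 read from I: others=['C1=M'] -> C0=S, others downsized to S] -> [S,S,I] (invalidations this op: 0; running total: 3)
Op 9: C0 read [C0 read: already in S, no change] -> [S,S,I] (invalidations this op: 0; running total: 3)

Answer: 3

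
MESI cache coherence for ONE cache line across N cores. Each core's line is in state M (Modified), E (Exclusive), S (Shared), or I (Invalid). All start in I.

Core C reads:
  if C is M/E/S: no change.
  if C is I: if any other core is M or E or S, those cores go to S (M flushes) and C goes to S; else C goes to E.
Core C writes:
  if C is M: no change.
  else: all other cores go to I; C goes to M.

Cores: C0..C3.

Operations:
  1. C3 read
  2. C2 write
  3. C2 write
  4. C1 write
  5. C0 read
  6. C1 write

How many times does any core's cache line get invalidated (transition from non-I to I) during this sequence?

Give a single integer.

Answer: 3

Derivation:
Op 1: C3 read [C3 read from I: no other sharers -> C3=E (exclusive)] -> [I,I,I,E] (invalidations this op: 0; running total: 0)
Op 2: C2 write [C2 write: invalidate ['C3=E'] -> C2=M] -> [I,I,M,I] (invalidations this op: 1; running total: 1)
Op 3: C2 write [C2 write: already M (modified), no change] -> [I,I,M,I] (invalidations this op: 0; running total: 1)
Op 4: C1 write [C1 write: invalidate ['C2=M'] -> C1=M] -> [I,M,I,I] (invalidations this op: 1; running total: 2)
Op 5: C0 read [C0 read from I: others=['C1=M'] -> C0=S, others downsized to S] -> [S,S,I,I] (invalidations this op: 0; running total: 2)
Op 6: C1 write [C1 write: invalidate ['C0=S'] -> C1=M] -> [I,M,I,I] (invalidations this op: 1; running total: 3)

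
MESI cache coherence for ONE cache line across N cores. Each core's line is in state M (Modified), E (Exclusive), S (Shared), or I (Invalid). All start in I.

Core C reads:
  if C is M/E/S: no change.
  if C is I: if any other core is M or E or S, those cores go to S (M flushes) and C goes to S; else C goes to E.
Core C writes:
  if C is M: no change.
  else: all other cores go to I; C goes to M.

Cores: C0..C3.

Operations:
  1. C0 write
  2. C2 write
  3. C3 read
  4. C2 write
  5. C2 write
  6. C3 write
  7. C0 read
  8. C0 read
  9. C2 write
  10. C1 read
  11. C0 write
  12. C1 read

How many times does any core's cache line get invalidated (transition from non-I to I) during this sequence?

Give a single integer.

Answer: 7

Derivation:
Op 1: C0 write [C0 write: invalidate none -> C0=M] -> [M,I,I,I] (invalidations this op: 0; running total: 0)
Op 2: C2 write [C2 write: invalidate ['C0=M'] -> C2=M] -> [I,I,M,I] (invalidations this op: 1; running total: 1)
Op 3: C3 read [C3 read from I: others=['C2=M'] -> C3=S, others downsized to S] -> [I,I,S,S] (invalidations this op: 0; running total: 1)
Op 4: C2 write [C2 write: invalidate ['C3=S'] -> C2=M] -> [I,I,M,I] (invalidations this op: 1; running total: 2)
Op 5: C2 write [C2 write: already M (modified), no change] -> [I,I,M,I] (invalidations this op: 0; running total: 2)
Op 6: C3 write [C3 write: invalidate ['C2=M'] -> C3=M] -> [I,I,I,M] (invalidations this op: 1; running total: 3)
Op 7: C0 read [C0 read from I: others=['C3=M'] -> C0=S, others downsized to S] -> [S,I,I,S] (invalidations this op: 0; running total: 3)
Op 8: C0 read [C0 read: already in S, no change] -> [S,I,I,S] (invalidations this op: 0; running total: 3)
Op 9: C2 write [C2 write: invalidate ['C0=S', 'C3=S'] -> C2=M] -> [I,I,M,I] (invalidations this op: 2; running total: 5)
Op 10: C1 read [C1 read from I: others=['C2=M'] -> C1=S, others downsized to S] -> [I,S,S,I] (invalidations this op: 0; running total: 5)
Op 11: C0 write [C0 write: invalidate ['C1=S', 'C2=S'] -> C0=M] -> [M,I,I,I] (invalidations this op: 2; running total: 7)
Op 12: C1 read [C1 read from I: others=['C0=M'] -> C1=S, others downsized to S] -> [S,S,I,I] (invalidations this op: 0; running total: 7)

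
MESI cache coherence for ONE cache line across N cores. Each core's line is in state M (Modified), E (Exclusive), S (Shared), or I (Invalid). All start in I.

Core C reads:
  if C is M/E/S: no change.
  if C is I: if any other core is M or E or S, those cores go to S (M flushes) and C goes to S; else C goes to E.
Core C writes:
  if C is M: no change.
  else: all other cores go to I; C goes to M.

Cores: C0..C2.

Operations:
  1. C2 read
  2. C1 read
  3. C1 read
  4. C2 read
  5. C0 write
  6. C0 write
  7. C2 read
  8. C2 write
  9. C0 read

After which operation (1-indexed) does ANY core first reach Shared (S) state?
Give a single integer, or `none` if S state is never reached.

Op 1: C2 read [C2 read from I: no other sharers -> C2=E (exclusive)] -> [I,I,E]
Op 2: C1 read [C1 read from I: others=['C2=E'] -> C1=S, others downsized to S] -> [I,S,S]
  -> First S state at op 2; remaining ops need not be traced.

Answer: 2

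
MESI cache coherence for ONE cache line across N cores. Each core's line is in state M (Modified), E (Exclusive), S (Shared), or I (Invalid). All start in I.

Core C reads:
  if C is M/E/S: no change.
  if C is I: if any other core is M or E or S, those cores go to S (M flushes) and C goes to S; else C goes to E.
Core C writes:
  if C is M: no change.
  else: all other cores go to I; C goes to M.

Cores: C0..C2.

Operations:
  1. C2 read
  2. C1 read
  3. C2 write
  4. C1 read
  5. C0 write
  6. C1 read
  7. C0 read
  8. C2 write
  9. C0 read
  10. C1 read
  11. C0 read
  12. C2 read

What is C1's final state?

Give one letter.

Answer: S

Derivation:
Op 1: C2 read [C2 read from I: no other sharers -> C2=E (exclusive)] -> [I,I,E]
Op 2: C1 read [C1 read from I: others=['C2=E'] -> C1=S, others downsized to S] -> [I,S,S]
Op 3: C2 write [C2 write: invalidate ['C1=S'] -> C2=M] -> [I,I,M]
Op 4: C1 read [C1 read from I: others=['C2=M'] -> C1=S, others downsized to S] -> [I,S,S]
Op 5: C0 write [C0 write: invalidate ['C1=S', 'C2=S'] -> C0=M] -> [M,I,I]
Op 6: C1 read [C1 read from I: others=['C0=M'] -> C1=S, others downsized to S] -> [S,S,I]
Op 7: C0 read [C0 read: already in S, no change] -> [S,S,I]
Op 8: C2 write [C2 write: invalidate ['C0=S', 'C1=S'] -> C2=M] -> [I,I,M]
Op 9: C0 read [C0 read from I: others=['C2=M'] -> C0=S, others downsized to S] -> [S,I,S]
Op 10: C1 read [C1 read from I: others=['C0=S', 'C2=S'] -> C1=S, others downsized to S] -> [S,S,S]
Op 11: C0 read [C0 read: already in S, no change] -> [S,S,S]
Op 12: C2 read [C2 read: already in S, no change] -> [S,S,S]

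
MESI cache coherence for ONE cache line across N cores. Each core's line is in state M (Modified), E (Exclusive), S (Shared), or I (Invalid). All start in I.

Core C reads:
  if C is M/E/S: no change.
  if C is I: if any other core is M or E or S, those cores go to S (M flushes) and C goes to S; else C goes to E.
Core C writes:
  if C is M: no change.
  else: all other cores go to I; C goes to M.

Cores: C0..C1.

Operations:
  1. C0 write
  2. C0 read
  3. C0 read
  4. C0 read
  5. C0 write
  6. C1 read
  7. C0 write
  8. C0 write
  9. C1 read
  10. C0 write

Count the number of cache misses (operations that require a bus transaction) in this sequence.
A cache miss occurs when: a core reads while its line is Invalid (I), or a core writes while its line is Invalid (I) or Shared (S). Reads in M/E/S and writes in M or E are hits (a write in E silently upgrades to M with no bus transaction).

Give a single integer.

Op 1: C0 write [C0 write: invalidate none -> C0=M] -> [M,I] [MISS #1: write from I]
Op 2: C0 read [C0 read: already in M, no change] -> [M,I] [hit: read from M]
Op 3: C0 read [C0 read: already in M, no change] -> [M,I] [hit: read from M]
Op 4: C0 read [C0 read: already in M, no change] -> [M,I] [hit: read from M]
Op 5: C0 write [C0 write: already M (modified), no change] -> [M,I] [hit: write from M]
Op 6: C1 read [C1 read from I: others=['C0=M'] -> C1=S, others downsized to S] -> [S,S] [MISS #2: read from I]
Op 7: C0 write [C0 write: invalidate ['C1=S'] -> C0=M] -> [M,I] [MISS #3: write from S]
Op 8: C0 write [C0 write: already M (modified), no change] -> [M,I] [hit: write from M]
Op 9: C1 read [C1 read from I: others=['C0=M'] -> C1=S, others downsized to S] -> [S,S] [MISS #4: read from I]
Op 10: C0 write [C0 write: invalidate ['C1=S'] -> C0=M] -> [M,I] [MISS #5: write from S]

Answer: 5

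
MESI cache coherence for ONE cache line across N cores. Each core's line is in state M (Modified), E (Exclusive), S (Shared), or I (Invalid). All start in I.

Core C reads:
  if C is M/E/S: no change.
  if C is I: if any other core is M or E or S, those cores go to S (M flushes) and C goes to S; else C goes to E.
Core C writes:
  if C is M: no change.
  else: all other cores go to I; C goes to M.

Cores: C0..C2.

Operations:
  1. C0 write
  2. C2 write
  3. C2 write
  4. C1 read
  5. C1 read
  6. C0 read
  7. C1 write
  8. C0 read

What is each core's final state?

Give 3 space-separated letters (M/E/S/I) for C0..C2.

Answer: S S I

Derivation:
Op 1: C0 write [C0 write: invalidate none -> C0=M] -> [M,I,I]
Op 2: C2 write [C2 write: invalidate ['C0=M'] -> C2=M] -> [I,I,M]
Op 3: C2 write [C2 write: already M (modified), no change] -> [I,I,M]
Op 4: C1 read [C1 read from I: others=['C2=M'] -> C1=S, others downsized to S] -> [I,S,S]
Op 5: C1 read [C1 read: already in S, no change] -> [I,S,S]
Op 6: C0 read [C0 read from I: others=['C1=S', 'C2=S'] -> C0=S, others downsized to S] -> [S,S,S]
Op 7: C1 write [C1 write: invalidate ['C0=S', 'C2=S'] -> C1=M] -> [I,M,I]
Op 8: C0 read [C0 read from I: others=['C1=M'] -> C0=S, others downsized to S] -> [S,S,I]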